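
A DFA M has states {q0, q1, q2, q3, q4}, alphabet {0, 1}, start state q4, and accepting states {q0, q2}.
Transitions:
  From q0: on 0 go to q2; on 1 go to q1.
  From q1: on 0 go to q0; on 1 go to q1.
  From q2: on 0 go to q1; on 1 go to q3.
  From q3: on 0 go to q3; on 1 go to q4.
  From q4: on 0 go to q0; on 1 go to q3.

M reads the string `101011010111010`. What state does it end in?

q4 --1--> q3
q3 --0--> q3
q3 --1--> q4
q4 --0--> q0
q0 --1--> q1
q1 --1--> q1
q1 --0--> q0
q0 --1--> q1
q1 --0--> q0
q0 --1--> q1
q1 --1--> q1
q1 --1--> q1
q1 --0--> q0
q0 --1--> q1
q1 --0--> q0

q0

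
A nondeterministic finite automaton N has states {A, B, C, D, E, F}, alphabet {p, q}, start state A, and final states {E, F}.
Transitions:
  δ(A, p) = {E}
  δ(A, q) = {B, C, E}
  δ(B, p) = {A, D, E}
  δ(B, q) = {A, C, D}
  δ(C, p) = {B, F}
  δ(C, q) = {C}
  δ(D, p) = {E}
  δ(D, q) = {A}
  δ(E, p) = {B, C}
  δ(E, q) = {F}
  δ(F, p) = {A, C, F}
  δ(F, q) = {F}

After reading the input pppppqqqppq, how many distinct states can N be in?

Start: {A}
read p: {E}
read p: {B, C}
read p: {A, B, D, E, F}
read p: {A, B, C, D, E, F}
read p: {A, B, C, D, E, F}
read q: {A, B, C, D, E, F}
read q: {A, B, C, D, E, F}
read q: {A, B, C, D, E, F}
read p: {A, B, C, D, E, F}
read p: {A, B, C, D, E, F}
read q: {A, B, C, D, E, F}
Final reachable set {A, B, C, D, E, F} has 6 states.

6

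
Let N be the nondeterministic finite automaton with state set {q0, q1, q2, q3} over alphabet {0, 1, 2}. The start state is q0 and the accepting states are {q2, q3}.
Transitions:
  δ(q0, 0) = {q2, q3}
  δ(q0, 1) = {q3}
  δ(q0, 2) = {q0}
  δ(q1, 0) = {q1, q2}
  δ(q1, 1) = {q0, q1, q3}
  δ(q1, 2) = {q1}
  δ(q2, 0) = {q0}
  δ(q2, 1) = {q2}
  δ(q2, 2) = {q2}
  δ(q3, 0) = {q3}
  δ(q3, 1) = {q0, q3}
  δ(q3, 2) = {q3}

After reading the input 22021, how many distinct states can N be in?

3

Start: {q0}
read 2: {q0}
read 2: {q0}
read 0: {q2, q3}
read 2: {q2, q3}
read 1: {q0, q2, q3}
Final reachable set {q0, q2, q3} has 3 states.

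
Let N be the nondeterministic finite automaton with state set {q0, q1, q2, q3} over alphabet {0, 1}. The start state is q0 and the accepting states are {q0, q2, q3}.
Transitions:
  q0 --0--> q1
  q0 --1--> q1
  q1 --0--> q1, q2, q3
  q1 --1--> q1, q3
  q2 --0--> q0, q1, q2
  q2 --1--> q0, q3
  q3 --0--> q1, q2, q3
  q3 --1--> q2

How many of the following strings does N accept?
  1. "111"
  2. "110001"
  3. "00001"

"111": accepted
"110001": accepted
"00001": accepted

3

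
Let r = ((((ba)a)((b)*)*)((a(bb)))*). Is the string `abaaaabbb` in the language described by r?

no

No split of abaaaabbb into u·v has (((ba)a)((b)*)*) matching u and ((a(bb)))* matching v.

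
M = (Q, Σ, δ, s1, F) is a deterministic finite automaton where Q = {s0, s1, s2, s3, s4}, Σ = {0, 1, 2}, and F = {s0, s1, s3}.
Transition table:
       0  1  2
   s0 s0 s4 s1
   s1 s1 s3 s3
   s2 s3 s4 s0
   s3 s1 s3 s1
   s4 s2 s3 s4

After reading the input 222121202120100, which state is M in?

s1 --2--> s3
s3 --2--> s1
s1 --2--> s3
s3 --1--> s3
s3 --2--> s1
s1 --1--> s3
s3 --2--> s1
s1 --0--> s1
s1 --2--> s3
s3 --1--> s3
s3 --2--> s1
s1 --0--> s1
s1 --1--> s3
s3 --0--> s1
s1 --0--> s1

s1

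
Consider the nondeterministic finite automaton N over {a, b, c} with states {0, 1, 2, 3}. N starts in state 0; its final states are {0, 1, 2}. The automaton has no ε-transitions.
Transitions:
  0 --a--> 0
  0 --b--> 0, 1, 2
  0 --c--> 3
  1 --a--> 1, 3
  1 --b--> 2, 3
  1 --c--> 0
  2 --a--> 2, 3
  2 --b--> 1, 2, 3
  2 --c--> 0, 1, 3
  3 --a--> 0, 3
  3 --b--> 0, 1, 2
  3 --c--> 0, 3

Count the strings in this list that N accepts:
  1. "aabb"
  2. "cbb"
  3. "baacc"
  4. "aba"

"aabb": accepted
"cbb": accepted
"baacc": accepted
"aba": accepted

4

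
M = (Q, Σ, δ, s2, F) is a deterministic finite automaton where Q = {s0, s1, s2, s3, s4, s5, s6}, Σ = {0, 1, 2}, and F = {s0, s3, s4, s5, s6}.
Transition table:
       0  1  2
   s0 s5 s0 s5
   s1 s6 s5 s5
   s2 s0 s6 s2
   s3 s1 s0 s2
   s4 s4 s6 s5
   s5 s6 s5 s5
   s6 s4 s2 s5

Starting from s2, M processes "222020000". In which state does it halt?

s4

s2 --2--> s2
s2 --2--> s2
s2 --2--> s2
s2 --0--> s0
s0 --2--> s5
s5 --0--> s6
s6 --0--> s4
s4 --0--> s4
s4 --0--> s4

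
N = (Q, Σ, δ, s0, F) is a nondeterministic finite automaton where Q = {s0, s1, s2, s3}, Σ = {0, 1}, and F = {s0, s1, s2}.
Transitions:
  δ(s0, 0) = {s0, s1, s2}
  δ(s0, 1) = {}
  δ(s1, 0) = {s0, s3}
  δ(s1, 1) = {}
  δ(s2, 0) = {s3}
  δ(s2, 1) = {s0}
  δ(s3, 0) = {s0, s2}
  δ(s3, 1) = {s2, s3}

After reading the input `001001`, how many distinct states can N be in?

Start: {s0}
read 0: {s0, s1, s2}
read 0: {s0, s1, s2, s3}
read 1: {s0, s2, s3}
read 0: {s0, s1, s2, s3}
read 0: {s0, s1, s2, s3}
read 1: {s0, s2, s3}
Final reachable set {s0, s2, s3} has 3 states.

3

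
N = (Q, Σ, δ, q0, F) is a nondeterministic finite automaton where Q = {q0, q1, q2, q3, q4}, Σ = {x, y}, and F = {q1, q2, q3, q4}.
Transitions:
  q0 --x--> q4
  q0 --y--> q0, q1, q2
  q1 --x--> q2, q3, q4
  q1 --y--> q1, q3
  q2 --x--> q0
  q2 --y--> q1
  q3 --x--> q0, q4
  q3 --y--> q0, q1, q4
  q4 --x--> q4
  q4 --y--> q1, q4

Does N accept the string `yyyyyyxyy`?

Start: {q0}
read y: {q0, q1, q2}
read y: {q0, q1, q2, q3}
read y: {q0, q1, q2, q3, q4}
read y: {q0, q1, q2, q3, q4}
read y: {q0, q1, q2, q3, q4}
read y: {q0, q1, q2, q3, q4}
read x: {q0, q2, q3, q4}
read y: {q0, q1, q2, q4}
read y: {q0, q1, q2, q3, q4}
Reachable ∩ accepting = {q1, q2, q3, q4} — nonempty.

accepted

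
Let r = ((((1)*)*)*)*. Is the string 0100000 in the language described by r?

0100000 cannot be split into zero or more pieces each matching (((1)*)*)*.

no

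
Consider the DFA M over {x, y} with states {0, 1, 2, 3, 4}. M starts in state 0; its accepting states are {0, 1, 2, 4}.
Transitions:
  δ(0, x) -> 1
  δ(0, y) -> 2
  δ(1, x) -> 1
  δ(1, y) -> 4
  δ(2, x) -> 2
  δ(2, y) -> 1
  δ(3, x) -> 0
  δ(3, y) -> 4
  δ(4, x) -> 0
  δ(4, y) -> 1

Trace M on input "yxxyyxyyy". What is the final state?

4

0 --y--> 2
2 --x--> 2
2 --x--> 2
2 --y--> 1
1 --y--> 4
4 --x--> 0
0 --y--> 2
2 --y--> 1
1 --y--> 4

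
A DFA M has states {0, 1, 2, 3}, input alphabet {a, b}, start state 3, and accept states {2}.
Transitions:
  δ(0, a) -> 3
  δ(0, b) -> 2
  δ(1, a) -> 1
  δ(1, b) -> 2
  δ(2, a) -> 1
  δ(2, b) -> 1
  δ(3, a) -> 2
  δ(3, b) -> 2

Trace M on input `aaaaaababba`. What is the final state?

1

3 --a--> 2
2 --a--> 1
1 --a--> 1
1 --a--> 1
1 --a--> 1
1 --a--> 1
1 --b--> 2
2 --a--> 1
1 --b--> 2
2 --b--> 1
1 --a--> 1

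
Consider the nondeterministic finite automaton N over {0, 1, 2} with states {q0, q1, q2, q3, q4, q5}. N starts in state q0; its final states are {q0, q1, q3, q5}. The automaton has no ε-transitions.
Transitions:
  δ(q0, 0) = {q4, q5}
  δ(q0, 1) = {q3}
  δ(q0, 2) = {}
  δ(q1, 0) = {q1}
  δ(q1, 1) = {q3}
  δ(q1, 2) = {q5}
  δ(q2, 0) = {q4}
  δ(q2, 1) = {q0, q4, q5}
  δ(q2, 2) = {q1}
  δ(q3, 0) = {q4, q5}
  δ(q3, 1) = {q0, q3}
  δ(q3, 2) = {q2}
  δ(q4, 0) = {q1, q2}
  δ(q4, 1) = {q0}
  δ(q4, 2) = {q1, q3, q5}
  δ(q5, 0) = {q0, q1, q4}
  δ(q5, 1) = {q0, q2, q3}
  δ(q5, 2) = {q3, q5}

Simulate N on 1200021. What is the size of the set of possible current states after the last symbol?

3

Start: {q0}
read 1: {q3}
read 2: {q2}
read 0: {q4}
read 0: {q1, q2}
read 0: {q1, q4}
read 2: {q1, q3, q5}
read 1: {q0, q2, q3}
Final reachable set {q0, q2, q3} has 3 states.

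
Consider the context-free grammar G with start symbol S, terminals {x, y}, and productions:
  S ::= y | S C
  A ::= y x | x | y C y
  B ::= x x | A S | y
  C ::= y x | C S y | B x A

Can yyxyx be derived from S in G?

S ⇒ SC ⇒ yC ⇒ yBxA ⇒ yyxA ⇒ yyxyx

yes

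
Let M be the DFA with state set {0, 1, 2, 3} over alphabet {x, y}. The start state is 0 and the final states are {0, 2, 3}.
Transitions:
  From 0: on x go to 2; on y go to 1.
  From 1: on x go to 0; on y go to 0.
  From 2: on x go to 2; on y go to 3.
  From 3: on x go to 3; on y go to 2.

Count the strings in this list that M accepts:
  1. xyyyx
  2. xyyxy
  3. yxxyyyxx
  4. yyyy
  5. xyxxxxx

5

xyyyx: accepted
xyyxy: accepted
yxxyyyxx: accepted
yyyy: accepted
xyxxxxx: accepted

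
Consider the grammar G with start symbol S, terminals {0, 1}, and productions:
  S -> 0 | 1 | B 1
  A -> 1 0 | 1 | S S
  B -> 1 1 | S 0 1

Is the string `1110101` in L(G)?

no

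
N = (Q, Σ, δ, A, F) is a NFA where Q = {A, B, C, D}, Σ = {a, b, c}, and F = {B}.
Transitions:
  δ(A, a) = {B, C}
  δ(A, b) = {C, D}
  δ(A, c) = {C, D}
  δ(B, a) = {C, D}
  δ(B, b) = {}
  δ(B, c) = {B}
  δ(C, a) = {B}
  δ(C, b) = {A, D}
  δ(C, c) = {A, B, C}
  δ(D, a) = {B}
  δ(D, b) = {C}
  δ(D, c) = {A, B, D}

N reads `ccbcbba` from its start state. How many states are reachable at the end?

2

Start: {A}
read c: {C, D}
read c: {A, B, C, D}
read b: {A, C, D}
read c: {A, B, C, D}
read b: {A, C, D}
read b: {A, C, D}
read a: {B, C}
Final reachable set {B, C} has 2 states.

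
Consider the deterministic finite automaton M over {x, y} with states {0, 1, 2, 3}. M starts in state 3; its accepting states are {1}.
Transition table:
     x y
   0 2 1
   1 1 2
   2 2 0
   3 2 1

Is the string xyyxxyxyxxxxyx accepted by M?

rejected

3 --x--> 2
2 --y--> 0
0 --y--> 1
1 --x--> 1
1 --x--> 1
1 --y--> 2
2 --x--> 2
2 --y--> 0
0 --x--> 2
2 --x--> 2
2 --x--> 2
2 --x--> 2
2 --y--> 0
0 --x--> 2
End in state 2, which is not an accepting state.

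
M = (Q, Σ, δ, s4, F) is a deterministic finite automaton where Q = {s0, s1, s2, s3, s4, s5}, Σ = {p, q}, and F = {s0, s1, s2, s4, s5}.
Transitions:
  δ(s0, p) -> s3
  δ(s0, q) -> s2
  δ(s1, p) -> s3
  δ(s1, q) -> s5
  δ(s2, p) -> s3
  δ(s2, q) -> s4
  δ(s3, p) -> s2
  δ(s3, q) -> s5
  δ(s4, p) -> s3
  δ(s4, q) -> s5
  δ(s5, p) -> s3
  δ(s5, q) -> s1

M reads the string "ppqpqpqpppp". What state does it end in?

s4 --p--> s3
s3 --p--> s2
s2 --q--> s4
s4 --p--> s3
s3 --q--> s5
s5 --p--> s3
s3 --q--> s5
s5 --p--> s3
s3 --p--> s2
s2 --p--> s3
s3 --p--> s2

s2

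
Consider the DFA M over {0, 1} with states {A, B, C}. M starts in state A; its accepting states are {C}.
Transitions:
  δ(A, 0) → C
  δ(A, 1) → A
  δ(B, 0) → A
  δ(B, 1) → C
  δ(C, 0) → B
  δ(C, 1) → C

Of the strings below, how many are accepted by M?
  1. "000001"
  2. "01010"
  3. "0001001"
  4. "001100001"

3

"000001": accepted
"01010": rejected
"0001001": accepted
"001100001": accepted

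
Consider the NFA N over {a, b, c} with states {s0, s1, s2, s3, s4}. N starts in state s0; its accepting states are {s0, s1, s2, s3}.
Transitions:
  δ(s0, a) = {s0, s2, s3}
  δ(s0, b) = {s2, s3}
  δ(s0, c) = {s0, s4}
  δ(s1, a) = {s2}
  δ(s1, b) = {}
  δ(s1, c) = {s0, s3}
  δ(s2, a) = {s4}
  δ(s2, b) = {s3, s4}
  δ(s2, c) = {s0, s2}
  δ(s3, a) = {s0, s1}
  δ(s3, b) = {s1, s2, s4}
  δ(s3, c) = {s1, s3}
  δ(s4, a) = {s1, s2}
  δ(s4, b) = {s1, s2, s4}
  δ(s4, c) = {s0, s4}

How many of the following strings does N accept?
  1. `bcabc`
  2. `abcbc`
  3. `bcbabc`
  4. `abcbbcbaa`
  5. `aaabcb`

5

`bcabc`: accepted
`abcbc`: accepted
`bcbabc`: accepted
`abcbbcbaa`: accepted
`aaabcb`: accepted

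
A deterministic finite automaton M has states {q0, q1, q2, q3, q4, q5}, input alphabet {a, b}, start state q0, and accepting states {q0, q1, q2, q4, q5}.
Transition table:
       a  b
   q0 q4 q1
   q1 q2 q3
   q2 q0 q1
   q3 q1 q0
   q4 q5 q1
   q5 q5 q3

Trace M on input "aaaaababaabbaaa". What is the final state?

q0

q0 --a--> q4
q4 --a--> q5
q5 --a--> q5
q5 --a--> q5
q5 --a--> q5
q5 --b--> q3
q3 --a--> q1
q1 --b--> q3
q3 --a--> q1
q1 --a--> q2
q2 --b--> q1
q1 --b--> q3
q3 --a--> q1
q1 --a--> q2
q2 --a--> q0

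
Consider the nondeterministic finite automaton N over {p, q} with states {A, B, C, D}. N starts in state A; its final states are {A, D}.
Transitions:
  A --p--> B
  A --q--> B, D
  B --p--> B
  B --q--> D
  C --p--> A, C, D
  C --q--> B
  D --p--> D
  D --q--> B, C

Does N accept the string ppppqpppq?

Start: {A}
read p: {B}
read p: {B}
read p: {B}
read p: {B}
read q: {D}
read p: {D}
read p: {D}
read p: {D}
read q: {B, C}
Reachable ∩ accepting = {} — empty.

rejected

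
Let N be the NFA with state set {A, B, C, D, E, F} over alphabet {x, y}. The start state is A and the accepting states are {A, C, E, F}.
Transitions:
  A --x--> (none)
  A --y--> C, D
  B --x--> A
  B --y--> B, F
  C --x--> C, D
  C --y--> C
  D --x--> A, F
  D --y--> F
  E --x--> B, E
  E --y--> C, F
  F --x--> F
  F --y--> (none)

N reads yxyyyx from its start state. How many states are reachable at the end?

Start: {A}
read y: {C, D}
read x: {A, C, D, F}
read y: {C, D, F}
read y: {C, F}
read y: {C}
read x: {C, D}
Final reachable set {C, D} has 2 states.

2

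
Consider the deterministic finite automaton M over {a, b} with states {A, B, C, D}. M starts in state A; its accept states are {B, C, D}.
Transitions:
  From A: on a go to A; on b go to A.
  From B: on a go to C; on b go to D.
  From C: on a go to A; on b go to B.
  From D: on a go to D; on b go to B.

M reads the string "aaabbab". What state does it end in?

A

A --a--> A
A --a--> A
A --a--> A
A --b--> A
A --b--> A
A --a--> A
A --b--> A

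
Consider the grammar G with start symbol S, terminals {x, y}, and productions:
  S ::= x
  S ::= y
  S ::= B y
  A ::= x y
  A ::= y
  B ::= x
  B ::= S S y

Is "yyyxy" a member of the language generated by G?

no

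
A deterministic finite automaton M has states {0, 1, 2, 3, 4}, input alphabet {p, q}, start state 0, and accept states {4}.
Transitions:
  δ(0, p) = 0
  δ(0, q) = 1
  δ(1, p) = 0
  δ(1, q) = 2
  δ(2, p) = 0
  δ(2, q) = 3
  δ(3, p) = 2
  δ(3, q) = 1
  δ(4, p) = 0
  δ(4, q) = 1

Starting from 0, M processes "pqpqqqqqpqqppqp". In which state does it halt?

0 --p--> 0
0 --q--> 1
1 --p--> 0
0 --q--> 1
1 --q--> 2
2 --q--> 3
3 --q--> 1
1 --q--> 2
2 --p--> 0
0 --q--> 1
1 --q--> 2
2 --p--> 0
0 --p--> 0
0 --q--> 1
1 --p--> 0

0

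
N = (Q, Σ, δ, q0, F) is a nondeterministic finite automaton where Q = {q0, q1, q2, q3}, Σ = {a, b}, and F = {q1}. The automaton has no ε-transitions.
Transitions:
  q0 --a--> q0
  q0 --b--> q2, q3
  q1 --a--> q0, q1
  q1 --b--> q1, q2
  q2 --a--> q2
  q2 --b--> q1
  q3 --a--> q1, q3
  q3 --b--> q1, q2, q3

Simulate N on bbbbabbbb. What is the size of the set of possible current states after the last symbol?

3

Start: {q0}
read b: {q2, q3}
read b: {q1, q2, q3}
read b: {q1, q2, q3}
read b: {q1, q2, q3}
read a: {q0, q1, q2, q3}
read b: {q1, q2, q3}
read b: {q1, q2, q3}
read b: {q1, q2, q3}
read b: {q1, q2, q3}
Final reachable set {q1, q2, q3} has 3 states.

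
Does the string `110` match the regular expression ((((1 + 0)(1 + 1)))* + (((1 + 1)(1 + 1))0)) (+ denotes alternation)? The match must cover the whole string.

yes

The right alternative (((1+1)(1+1))0) matches 110.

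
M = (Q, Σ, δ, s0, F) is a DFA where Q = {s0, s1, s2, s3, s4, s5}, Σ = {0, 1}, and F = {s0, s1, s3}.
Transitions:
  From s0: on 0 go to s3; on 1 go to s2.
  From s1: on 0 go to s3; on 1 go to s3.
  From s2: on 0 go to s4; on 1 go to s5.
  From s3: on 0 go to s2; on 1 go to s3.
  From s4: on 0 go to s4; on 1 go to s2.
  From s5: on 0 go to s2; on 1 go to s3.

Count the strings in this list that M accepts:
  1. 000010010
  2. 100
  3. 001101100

0

000010010: rejected
100: rejected
001101100: rejected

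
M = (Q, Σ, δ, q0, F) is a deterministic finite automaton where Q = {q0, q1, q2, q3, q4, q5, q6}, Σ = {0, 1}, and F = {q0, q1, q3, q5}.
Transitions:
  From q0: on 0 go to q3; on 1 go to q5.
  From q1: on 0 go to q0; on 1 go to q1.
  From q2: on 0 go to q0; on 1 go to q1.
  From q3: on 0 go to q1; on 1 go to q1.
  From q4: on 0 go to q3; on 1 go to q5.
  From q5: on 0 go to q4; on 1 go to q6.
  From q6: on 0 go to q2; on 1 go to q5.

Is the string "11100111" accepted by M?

accepted

q0 --1--> q5
q5 --1--> q6
q6 --1--> q5
q5 --0--> q4
q4 --0--> q3
q3 --1--> q1
q1 --1--> q1
q1 --1--> q1
End in state q1, which is an accepting state.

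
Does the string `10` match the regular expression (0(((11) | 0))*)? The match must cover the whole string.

No split of 10 into u·v has 0 matching u and (((11)|0))* matching v.

no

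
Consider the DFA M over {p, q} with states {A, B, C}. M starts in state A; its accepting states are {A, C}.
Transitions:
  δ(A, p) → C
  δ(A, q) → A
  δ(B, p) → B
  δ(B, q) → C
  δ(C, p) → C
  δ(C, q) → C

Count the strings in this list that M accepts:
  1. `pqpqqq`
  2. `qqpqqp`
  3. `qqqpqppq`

3

`pqpqqq`: accepted
`qqpqqp`: accepted
`qqqpqppq`: accepted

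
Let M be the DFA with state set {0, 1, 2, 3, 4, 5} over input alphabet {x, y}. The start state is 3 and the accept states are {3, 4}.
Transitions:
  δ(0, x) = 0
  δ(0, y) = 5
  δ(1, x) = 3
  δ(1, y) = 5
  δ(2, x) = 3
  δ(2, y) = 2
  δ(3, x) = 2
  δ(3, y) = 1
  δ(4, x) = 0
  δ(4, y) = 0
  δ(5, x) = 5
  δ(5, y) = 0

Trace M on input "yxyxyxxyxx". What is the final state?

3 --y--> 1
1 --x--> 3
3 --y--> 1
1 --x--> 3
3 --y--> 1
1 --x--> 3
3 --x--> 2
2 --y--> 2
2 --x--> 3
3 --x--> 2

2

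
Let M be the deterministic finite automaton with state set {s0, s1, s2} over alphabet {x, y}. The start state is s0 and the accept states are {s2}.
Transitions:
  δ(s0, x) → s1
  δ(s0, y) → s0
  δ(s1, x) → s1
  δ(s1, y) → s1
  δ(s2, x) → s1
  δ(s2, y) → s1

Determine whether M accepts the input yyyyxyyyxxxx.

s0 --y--> s0
s0 --y--> s0
s0 --y--> s0
s0 --y--> s0
s0 --x--> s1
s1 --y--> s1
s1 --y--> s1
s1 --y--> s1
s1 --x--> s1
s1 --x--> s1
s1 --x--> s1
s1 --x--> s1
End in state s1, which is not an accepting state.

rejected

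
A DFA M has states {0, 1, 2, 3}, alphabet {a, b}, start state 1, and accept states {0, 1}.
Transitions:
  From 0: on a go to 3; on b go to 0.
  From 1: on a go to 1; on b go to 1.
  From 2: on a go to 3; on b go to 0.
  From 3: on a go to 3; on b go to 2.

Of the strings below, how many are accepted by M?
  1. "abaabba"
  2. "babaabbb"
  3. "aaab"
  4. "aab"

"abaabba": accepted
"babaabbb": accepted
"aaab": accepted
"aab": accepted

4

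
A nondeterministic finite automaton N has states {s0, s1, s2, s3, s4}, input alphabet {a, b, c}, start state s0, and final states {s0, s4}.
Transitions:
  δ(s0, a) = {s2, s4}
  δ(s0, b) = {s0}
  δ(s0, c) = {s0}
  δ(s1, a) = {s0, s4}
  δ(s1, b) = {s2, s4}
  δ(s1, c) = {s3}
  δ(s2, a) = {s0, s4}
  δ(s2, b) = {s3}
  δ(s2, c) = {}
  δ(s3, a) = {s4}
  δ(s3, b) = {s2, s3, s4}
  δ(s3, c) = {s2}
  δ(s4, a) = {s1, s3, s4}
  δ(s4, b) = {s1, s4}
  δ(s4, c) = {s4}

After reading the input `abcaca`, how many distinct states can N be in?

Start: {s0}
read a: {s2, s4}
read b: {s1, s3, s4}
read c: {s2, s3, s4}
read a: {s0, s1, s3, s4}
read c: {s0, s2, s3, s4}
read a: {s0, s1, s2, s3, s4}
Final reachable set {s0, s1, s2, s3, s4} has 5 states.

5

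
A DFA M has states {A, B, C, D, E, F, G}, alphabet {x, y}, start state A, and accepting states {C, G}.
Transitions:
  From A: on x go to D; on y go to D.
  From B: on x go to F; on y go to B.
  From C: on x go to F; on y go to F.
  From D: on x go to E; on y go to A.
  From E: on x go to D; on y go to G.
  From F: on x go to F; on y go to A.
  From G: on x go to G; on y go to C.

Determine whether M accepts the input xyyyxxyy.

accepted

A --x--> D
D --y--> A
A --y--> D
D --y--> A
A --x--> D
D --x--> E
E --y--> G
G --y--> C
End in state C, which is an accepting state.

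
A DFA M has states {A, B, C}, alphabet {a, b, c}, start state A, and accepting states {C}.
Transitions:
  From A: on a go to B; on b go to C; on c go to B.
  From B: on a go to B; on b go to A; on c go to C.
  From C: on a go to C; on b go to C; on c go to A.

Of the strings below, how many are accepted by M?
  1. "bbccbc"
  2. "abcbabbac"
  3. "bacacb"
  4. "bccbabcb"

1

"bbccbc": rejected
"abcbabbac": rejected
"bacacb": accepted
"bccbabcb": rejected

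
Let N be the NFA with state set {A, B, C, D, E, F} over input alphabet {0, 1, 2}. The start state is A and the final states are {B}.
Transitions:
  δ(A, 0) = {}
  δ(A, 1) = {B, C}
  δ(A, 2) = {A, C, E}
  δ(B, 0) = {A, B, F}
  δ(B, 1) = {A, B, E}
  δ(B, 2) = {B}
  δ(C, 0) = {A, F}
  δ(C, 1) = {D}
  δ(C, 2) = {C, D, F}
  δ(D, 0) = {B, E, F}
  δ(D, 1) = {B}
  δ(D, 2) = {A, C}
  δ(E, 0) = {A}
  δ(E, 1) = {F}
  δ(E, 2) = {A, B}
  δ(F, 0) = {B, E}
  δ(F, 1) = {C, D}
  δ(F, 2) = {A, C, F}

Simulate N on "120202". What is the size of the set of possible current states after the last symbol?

Start: {A}
read 1: {B, C}
read 2: {B, C, D, F}
read 0: {A, B, E, F}
read 2: {A, B, C, E, F}
read 0: {A, B, E, F}
read 2: {A, B, C, E, F}
Final reachable set {A, B, C, E, F} has 5 states.

5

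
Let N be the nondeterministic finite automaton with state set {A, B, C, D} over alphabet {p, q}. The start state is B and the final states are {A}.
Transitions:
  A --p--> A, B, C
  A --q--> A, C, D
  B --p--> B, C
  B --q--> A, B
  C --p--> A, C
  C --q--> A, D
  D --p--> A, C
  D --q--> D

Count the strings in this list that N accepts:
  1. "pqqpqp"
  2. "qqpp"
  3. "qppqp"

"pqqpqp": accepted
"qqpp": accepted
"qppqp": accepted

3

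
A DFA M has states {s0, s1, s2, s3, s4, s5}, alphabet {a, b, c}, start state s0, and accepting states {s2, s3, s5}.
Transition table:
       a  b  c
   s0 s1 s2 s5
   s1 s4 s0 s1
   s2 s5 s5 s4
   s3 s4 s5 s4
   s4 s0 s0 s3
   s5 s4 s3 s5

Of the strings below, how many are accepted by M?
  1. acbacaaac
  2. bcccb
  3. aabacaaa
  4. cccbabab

0

acbacaaac: rejected
bcccb: rejected
aabacaaa: rejected
cccbabab: rejected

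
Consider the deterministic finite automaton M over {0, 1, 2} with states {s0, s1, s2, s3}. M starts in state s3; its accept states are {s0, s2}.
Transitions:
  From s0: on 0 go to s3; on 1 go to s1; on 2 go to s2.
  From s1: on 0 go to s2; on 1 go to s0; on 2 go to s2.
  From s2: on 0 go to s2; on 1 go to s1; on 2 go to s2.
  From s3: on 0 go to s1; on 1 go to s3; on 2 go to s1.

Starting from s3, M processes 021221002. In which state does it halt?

s2

s3 --0--> s1
s1 --2--> s2
s2 --1--> s1
s1 --2--> s2
s2 --2--> s2
s2 --1--> s1
s1 --0--> s2
s2 --0--> s2
s2 --2--> s2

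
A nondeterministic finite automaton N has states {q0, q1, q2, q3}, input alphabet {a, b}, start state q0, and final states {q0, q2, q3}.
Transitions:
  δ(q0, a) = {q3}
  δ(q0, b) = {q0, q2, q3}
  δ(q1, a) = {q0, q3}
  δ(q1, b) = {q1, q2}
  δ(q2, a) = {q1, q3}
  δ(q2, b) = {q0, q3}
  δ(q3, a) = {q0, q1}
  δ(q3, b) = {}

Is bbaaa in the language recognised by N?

Start: {q0}
read b: {q0, q2, q3}
read b: {q0, q2, q3}
read a: {q0, q1, q3}
read a: {q0, q1, q3}
read a: {q0, q1, q3}
Reachable ∩ accepting = {q0, q3} — nonempty.

accepted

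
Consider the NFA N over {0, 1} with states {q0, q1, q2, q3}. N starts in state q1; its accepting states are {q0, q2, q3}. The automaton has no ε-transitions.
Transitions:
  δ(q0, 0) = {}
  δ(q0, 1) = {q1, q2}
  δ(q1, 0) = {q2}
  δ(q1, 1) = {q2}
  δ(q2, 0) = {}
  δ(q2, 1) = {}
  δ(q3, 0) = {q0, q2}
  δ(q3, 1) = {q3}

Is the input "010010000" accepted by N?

rejected

Start: {q1}
read 0: {q2}
read 1: {}
The reachable set is empty and stays empty for the remaining 7 symbols.
Reachable ∩ accepting = {} — empty.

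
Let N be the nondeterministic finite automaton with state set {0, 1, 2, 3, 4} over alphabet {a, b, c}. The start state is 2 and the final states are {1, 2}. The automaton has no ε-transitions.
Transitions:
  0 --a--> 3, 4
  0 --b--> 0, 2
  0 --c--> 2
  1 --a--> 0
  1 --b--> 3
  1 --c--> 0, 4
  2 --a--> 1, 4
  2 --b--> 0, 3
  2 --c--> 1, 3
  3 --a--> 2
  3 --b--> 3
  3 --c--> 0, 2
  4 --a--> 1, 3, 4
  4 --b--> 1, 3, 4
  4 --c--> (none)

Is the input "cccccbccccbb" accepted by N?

Start: {2}
read c: {1, 3}
read c: {0, 2, 4}
read c: {1, 2, 3}
read c: {0, 1, 2, 3, 4}
read c: {0, 1, 2, 3, 4}
read b: {0, 1, 2, 3, 4}
read c: {0, 1, 2, 3, 4}
read c: {0, 1, 2, 3, 4}
read c: {0, 1, 2, 3, 4}
read c: {0, 1, 2, 3, 4}
read b: {0, 1, 2, 3, 4}
read b: {0, 1, 2, 3, 4}
Reachable ∩ accepting = {1, 2} — nonempty.

accepted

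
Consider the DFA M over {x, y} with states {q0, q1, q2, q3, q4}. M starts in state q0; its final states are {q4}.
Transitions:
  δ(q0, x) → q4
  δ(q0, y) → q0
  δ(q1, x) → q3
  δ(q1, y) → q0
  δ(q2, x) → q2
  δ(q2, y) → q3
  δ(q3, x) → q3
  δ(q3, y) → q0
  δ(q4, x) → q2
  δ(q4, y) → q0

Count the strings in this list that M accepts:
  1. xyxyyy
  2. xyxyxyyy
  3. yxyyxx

xyxyyy: rejected
xyxyxyyy: rejected
yxyyxx: rejected

0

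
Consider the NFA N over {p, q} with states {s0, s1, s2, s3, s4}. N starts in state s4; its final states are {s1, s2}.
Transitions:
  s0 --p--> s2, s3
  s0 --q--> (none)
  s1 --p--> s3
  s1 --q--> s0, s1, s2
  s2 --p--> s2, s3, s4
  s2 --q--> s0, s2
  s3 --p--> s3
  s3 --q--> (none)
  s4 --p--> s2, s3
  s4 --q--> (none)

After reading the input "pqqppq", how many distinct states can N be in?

2

Start: {s4}
read p: {s2, s3}
read q: {s0, s2}
read q: {s0, s2}
read p: {s2, s3, s4}
read p: {s2, s3, s4}
read q: {s0, s2}
Final reachable set {s0, s2} has 2 states.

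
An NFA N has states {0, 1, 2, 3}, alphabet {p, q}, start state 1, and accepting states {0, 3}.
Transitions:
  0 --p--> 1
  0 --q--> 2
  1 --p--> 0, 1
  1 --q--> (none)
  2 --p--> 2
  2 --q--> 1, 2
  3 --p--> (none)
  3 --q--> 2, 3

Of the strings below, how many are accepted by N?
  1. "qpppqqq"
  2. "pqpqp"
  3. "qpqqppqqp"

1

"qpppqqq": rejected
"pqpqp": accepted
"qpqqppqqp": rejected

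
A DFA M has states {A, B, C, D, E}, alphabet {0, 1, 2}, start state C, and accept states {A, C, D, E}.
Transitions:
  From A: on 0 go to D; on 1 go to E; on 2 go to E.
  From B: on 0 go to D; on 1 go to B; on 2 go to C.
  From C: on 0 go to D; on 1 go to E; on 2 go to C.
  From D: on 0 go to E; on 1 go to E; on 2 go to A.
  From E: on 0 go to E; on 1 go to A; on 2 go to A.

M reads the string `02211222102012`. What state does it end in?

C --0--> D
D --2--> A
A --2--> E
E --1--> A
A --1--> E
E --2--> A
A --2--> E
E --2--> A
A --1--> E
E --0--> E
E --2--> A
A --0--> D
D --1--> E
E --2--> A

A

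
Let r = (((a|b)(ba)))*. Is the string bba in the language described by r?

yes

Split into 1 piece bba; each matches ((a|b)(ba)).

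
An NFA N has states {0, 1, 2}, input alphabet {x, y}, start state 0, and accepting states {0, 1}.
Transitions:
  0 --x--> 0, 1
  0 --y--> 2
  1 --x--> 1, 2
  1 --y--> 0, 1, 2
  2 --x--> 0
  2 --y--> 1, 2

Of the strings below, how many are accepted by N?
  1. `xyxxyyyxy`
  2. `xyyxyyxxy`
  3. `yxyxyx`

3

`xyxxyyyxy`: accepted
`xyyxyyxxy`: accepted
`yxyxyx`: accepted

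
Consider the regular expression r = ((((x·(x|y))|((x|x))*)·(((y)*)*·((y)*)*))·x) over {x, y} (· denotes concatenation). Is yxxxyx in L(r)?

No split of yxxxyx into u·v has (((x·(x|y))|((x|x))*)·(((y)*)*·((y)*)*)) matching u and x matching v.

no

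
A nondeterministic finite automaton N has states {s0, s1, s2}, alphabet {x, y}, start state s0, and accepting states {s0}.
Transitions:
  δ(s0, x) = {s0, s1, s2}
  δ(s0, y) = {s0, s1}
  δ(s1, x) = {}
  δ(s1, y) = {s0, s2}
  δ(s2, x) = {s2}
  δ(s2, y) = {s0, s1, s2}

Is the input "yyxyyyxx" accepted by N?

accepted

Start: {s0}
read y: {s0, s1}
read y: {s0, s1, s2}
read x: {s0, s1, s2}
read y: {s0, s1, s2}
read y: {s0, s1, s2}
read y: {s0, s1, s2}
read x: {s0, s1, s2}
read x: {s0, s1, s2}
Reachable ∩ accepting = {s0} — nonempty.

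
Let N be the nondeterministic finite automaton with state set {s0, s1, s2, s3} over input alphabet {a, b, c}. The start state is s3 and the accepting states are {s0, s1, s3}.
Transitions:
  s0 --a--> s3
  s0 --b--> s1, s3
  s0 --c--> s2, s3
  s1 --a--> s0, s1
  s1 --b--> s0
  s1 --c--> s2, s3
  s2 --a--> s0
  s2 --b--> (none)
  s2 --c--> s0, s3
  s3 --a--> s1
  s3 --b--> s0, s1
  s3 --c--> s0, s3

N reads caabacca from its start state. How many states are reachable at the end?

3

Start: {s3}
read c: {s0, s3}
read a: {s1, s3}
read a: {s0, s1}
read b: {s0, s1, s3}
read a: {s0, s1, s3}
read c: {s0, s2, s3}
read c: {s0, s2, s3}
read a: {s0, s1, s3}
Final reachable set {s0, s1, s3} has 3 states.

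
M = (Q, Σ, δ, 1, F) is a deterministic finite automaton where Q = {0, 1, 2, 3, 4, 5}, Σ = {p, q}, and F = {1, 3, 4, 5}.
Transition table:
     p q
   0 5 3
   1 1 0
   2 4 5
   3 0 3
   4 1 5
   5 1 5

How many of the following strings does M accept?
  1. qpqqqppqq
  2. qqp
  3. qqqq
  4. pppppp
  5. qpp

4

qpqqqppqq: accepted
qqp: rejected
qqqq: accepted
pppppp: accepted
qpp: accepted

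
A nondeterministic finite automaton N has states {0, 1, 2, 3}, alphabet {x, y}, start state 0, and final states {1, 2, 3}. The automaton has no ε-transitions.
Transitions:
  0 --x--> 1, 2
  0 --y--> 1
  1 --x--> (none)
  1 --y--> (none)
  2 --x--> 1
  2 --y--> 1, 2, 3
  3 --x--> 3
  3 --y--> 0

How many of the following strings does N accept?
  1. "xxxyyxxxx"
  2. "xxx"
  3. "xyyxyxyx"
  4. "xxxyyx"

"xxxyyxxxx": rejected
"xxx": rejected
"xyyxyxyx": accepted
"xxxyyx": rejected

1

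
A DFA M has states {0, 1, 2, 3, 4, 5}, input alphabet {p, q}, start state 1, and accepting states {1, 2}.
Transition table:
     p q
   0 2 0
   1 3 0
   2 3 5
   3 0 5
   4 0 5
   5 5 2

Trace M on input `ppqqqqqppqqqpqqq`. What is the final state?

1 --p--> 3
3 --p--> 0
0 --q--> 0
0 --q--> 0
0 --q--> 0
0 --q--> 0
0 --q--> 0
0 --p--> 2
2 --p--> 3
3 --q--> 5
5 --q--> 2
2 --q--> 5
5 --p--> 5
5 --q--> 2
2 --q--> 5
5 --q--> 2

2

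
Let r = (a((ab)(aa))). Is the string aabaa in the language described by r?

yes

Split as a·abaa: a matches a and ((ab)(aa)) matches abaa.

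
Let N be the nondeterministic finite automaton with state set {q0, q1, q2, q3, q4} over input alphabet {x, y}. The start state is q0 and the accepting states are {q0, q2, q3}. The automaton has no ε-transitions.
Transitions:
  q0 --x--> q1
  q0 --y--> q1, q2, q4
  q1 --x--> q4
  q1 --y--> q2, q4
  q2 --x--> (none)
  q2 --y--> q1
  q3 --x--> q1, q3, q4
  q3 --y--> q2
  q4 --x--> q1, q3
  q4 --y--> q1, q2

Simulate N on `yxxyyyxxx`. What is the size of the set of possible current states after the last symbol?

Start: {q0}
read y: {q1, q2, q4}
read x: {q1, q3, q4}
read x: {q1, q3, q4}
read y: {q1, q2, q4}
read y: {q1, q2, q4}
read y: {q1, q2, q4}
read x: {q1, q3, q4}
read x: {q1, q3, q4}
read x: {q1, q3, q4}
Final reachable set {q1, q3, q4} has 3 states.

3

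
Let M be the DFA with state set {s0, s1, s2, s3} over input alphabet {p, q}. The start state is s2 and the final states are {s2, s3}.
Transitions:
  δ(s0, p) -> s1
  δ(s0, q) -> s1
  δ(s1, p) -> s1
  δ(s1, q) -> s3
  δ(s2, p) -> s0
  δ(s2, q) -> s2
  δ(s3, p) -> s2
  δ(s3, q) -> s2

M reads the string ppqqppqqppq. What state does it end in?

s3

s2 --p--> s0
s0 --p--> s1
s1 --q--> s3
s3 --q--> s2
s2 --p--> s0
s0 --p--> s1
s1 --q--> s3
s3 --q--> s2
s2 --p--> s0
s0 --p--> s1
s1 --q--> s3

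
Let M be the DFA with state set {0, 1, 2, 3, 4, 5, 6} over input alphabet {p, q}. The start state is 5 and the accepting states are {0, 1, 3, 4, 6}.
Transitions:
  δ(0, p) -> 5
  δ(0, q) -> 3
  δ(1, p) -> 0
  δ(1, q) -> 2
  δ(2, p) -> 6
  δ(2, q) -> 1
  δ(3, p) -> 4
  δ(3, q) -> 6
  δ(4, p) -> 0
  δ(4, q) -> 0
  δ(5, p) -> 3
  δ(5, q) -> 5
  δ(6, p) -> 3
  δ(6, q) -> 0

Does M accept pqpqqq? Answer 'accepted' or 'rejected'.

5 --p--> 3
3 --q--> 6
6 --p--> 3
3 --q--> 6
6 --q--> 0
0 --q--> 3
End in state 3, which is an accepting state.

accepted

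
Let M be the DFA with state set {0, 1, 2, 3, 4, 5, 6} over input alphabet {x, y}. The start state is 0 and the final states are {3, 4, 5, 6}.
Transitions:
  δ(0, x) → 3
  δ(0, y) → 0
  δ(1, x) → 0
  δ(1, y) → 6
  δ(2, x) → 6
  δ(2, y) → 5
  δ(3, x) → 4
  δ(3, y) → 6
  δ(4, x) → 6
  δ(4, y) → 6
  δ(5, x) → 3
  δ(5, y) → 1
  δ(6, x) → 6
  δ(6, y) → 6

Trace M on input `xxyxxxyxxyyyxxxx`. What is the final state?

6

0 --x--> 3
3 --x--> 4
4 --y--> 6
6 --x--> 6
6 --x--> 6
6 --x--> 6
6 --y--> 6
6 --x--> 6
6 --x--> 6
6 --y--> 6
6 --y--> 6
6 --y--> 6
6 --x--> 6
6 --x--> 6
6 --x--> 6
6 --x--> 6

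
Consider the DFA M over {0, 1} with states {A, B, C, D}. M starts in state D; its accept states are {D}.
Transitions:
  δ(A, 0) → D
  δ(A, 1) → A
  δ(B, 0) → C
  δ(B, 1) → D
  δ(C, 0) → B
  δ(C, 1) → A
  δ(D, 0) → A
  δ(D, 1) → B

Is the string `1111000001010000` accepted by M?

rejected

D --1--> B
B --1--> D
D --1--> B
B --1--> D
D --0--> A
A --0--> D
D --0--> A
A --0--> D
D --0--> A
A --1--> A
A --0--> D
D --1--> B
B --0--> C
C --0--> B
B --0--> C
C --0--> B
End in state B, which is not an accepting state.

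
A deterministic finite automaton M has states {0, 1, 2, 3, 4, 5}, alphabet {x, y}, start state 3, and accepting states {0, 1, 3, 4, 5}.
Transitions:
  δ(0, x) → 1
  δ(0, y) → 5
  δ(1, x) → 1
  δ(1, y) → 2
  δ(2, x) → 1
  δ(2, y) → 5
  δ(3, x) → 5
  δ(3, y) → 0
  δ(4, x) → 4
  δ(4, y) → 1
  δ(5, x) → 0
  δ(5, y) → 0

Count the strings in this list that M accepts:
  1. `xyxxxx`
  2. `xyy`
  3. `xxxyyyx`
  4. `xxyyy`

`xyxxxx`: accepted
`xyy`: accepted
`xxxyyyx`: accepted
`xxyyy`: accepted

4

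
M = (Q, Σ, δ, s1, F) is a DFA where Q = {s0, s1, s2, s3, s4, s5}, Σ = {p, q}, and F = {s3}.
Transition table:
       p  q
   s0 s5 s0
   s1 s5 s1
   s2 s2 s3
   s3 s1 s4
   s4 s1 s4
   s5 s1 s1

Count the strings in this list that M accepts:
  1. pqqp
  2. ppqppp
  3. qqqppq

pqqp: rejected
ppqppp: rejected
qqqppq: rejected

0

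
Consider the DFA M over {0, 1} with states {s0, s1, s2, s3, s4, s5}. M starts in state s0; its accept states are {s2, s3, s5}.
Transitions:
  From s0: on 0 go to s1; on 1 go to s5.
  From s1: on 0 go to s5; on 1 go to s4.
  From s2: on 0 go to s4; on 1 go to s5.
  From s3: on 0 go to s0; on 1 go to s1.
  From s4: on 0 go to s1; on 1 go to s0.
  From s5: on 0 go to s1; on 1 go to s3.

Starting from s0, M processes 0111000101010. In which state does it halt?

s0 --0--> s1
s1 --1--> s4
s4 --1--> s0
s0 --1--> s5
s5 --0--> s1
s1 --0--> s5
s5 --0--> s1
s1 --1--> s4
s4 --0--> s1
s1 --1--> s4
s4 --0--> s1
s1 --1--> s4
s4 --0--> s1

s1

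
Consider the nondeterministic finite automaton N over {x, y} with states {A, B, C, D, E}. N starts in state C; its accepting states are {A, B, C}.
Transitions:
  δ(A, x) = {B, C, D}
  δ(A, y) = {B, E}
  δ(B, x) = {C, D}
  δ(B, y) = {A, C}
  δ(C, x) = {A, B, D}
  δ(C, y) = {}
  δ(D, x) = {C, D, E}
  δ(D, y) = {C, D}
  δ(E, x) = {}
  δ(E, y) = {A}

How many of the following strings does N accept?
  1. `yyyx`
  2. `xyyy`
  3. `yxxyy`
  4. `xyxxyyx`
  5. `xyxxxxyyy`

`yyyx`: rejected
`xyyy`: accepted
`yxxyy`: rejected
`xyxxyyx`: accepted
`xyxxxxyyy`: accepted

3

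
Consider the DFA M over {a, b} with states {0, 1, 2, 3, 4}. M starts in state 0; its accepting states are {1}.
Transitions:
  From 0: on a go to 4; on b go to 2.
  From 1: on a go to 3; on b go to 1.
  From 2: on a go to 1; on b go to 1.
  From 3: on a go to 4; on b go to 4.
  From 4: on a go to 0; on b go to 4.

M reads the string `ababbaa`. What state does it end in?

4

0 --a--> 4
4 --b--> 4
4 --a--> 0
0 --b--> 2
2 --b--> 1
1 --a--> 3
3 --a--> 4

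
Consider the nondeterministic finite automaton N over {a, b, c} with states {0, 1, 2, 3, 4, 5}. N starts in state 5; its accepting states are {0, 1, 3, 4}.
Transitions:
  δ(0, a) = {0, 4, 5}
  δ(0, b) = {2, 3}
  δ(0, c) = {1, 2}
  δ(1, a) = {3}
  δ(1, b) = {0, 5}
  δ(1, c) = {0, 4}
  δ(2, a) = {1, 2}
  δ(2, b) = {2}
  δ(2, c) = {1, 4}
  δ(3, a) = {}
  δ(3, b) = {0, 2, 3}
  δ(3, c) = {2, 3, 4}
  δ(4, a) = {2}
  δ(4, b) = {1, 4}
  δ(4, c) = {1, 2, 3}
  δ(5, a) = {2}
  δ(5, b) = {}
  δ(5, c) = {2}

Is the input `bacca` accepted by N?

rejected

Start: {5}
read b: {}
The reachable set is empty and stays empty for the remaining 4 symbols.
Reachable ∩ accepting = {} — empty.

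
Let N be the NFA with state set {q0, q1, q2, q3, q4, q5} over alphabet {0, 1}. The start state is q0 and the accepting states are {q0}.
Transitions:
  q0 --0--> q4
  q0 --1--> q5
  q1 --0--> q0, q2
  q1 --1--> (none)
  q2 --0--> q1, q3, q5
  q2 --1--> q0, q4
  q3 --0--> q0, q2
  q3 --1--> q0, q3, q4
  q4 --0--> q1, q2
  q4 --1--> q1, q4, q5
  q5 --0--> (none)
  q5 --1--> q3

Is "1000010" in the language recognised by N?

rejected

Start: {q0}
read 1: {q5}
read 0: {}
The reachable set is empty and stays empty for the remaining 5 symbols.
Reachable ∩ accepting = {} — empty.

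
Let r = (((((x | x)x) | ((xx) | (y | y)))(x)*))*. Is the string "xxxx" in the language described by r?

yes

Split into 2 pieces xx · xx; each matches ((((x|x)x)|((xx)|(y|y)))(x)*).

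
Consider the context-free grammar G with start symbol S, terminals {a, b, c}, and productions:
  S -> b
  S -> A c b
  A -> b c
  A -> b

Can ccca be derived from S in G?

no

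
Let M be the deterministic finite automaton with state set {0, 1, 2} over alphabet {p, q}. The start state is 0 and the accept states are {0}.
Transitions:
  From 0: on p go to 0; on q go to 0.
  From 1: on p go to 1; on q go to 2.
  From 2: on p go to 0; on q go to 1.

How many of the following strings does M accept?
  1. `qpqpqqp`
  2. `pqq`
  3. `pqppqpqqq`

`qpqpqqp`: accepted
`pqq`: accepted
`pqppqpqqq`: accepted

3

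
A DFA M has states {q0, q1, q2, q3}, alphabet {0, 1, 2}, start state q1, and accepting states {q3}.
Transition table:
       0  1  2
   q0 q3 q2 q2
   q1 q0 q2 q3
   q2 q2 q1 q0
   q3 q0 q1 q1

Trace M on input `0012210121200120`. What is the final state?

q0

q1 --0--> q0
q0 --0--> q3
q3 --1--> q1
q1 --2--> q3
q3 --2--> q1
q1 --1--> q2
q2 --0--> q2
q2 --1--> q1
q1 --2--> q3
q3 --1--> q1
q1 --2--> q3
q3 --0--> q0
q0 --0--> q3
q3 --1--> q1
q1 --2--> q3
q3 --0--> q0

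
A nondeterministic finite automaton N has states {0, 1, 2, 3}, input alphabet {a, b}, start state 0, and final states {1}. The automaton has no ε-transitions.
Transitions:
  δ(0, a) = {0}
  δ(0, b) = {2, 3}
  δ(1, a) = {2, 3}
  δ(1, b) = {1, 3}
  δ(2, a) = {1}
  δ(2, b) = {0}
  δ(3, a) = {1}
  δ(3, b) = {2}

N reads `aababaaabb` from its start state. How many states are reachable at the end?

Start: {0}
read a: {0}
read a: {0}
read b: {2, 3}
read a: {1}
read b: {1, 3}
read a: {1, 2, 3}
read a: {1, 2, 3}
read a: {1, 2, 3}
read b: {0, 1, 2, 3}
read b: {0, 1, 2, 3}
Final reachable set {0, 1, 2, 3} has 4 states.

4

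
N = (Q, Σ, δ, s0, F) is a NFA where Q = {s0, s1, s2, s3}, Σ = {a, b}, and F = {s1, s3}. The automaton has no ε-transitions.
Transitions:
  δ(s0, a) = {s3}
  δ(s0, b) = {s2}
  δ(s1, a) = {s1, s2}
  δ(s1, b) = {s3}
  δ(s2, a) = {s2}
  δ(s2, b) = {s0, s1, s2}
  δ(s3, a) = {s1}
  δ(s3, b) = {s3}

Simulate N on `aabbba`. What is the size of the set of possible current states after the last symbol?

1

Start: {s0}
read a: {s3}
read a: {s1}
read b: {s3}
read b: {s3}
read b: {s3}
read a: {s1}
Final reachable set {s1} has 1 state.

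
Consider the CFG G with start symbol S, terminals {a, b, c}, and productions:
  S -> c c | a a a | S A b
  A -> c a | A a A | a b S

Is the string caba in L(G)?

no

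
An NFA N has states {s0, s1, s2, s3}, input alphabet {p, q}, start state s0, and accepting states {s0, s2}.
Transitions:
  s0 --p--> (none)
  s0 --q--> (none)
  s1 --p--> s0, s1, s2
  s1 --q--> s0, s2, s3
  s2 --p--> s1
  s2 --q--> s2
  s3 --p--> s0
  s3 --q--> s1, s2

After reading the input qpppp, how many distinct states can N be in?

0

Start: {s0}
read q: {}
The reachable set is empty and stays empty for the remaining 4 symbols.
Final reachable set {} has 0 states.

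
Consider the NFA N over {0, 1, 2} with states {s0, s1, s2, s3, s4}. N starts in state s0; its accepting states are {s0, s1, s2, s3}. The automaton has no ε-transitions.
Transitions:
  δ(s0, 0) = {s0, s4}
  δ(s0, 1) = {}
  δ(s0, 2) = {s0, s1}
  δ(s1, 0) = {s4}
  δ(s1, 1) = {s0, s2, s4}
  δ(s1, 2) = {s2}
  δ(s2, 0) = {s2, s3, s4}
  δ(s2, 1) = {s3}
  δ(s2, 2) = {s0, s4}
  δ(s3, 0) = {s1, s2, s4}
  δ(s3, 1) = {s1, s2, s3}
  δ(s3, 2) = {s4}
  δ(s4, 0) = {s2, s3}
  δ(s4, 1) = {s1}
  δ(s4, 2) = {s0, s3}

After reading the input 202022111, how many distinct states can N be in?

5

Start: {s0}
read 2: {s0, s1}
read 0: {s0, s4}
read 2: {s0, s1, s3}
read 0: {s0, s1, s2, s4}
read 2: {s0, s1, s2, s3, s4}
read 2: {s0, s1, s2, s3, s4}
read 1: {s0, s1, s2, s3, s4}
read 1: {s0, s1, s2, s3, s4}
read 1: {s0, s1, s2, s3, s4}
Final reachable set {s0, s1, s2, s3, s4} has 5 states.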